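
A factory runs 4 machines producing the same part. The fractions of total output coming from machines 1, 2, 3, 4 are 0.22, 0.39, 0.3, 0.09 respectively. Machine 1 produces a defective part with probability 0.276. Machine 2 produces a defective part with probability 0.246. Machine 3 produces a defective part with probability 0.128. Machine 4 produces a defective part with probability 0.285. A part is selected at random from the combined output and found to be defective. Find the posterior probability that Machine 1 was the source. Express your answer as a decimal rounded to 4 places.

Posterior probability ≈ 0.2751

P(defective|M1) = 0.276; P(defective|M2) = 0.246; P(defective|M3) = 0.128; P(defective|M4) = 0.285.
Prior × likelihood for each source: 0.22·0.276=0.06072, 0.39·0.246=0.09594, 0.3·0.128=0.03840, 0.09·0.285=0.02565. Summing gives P(defective) = 0.22071.
P(Machine 1 | defective) = 0.06072 / 0.22071 = 0.2751.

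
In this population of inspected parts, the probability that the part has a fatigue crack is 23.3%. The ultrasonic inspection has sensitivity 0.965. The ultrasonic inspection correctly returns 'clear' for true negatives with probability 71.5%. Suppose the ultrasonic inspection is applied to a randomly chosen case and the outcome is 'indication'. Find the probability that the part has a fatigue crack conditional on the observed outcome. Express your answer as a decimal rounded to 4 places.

P(H | E) ≈ 0.5070

Write H for 'the part has a fatigue crack'. Prior odds H:¬H = 0.233/0.767 = 0.30378. For the 'indication' outcome, the likelihood ratio is 0.965/0.285 = 3.3860.
Posterior odds = 0.30378 × 3.3860 = 1.0286, so P(H|E) = 1.0286/(1+1.0286) = 0.5070.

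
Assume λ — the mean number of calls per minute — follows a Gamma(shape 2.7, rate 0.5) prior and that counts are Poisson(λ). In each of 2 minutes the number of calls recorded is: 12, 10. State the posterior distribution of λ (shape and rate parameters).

Posterior: Gamma(shape=24.7, rate=2.5)

Total count ∑xᵢ = 22 over n = 2 minutes.
Gamma is conjugate to the Poisson likelihood: posterior is Gamma(shape = 2.7+22 = 24.7, rate = 0.5+2 = 2.5).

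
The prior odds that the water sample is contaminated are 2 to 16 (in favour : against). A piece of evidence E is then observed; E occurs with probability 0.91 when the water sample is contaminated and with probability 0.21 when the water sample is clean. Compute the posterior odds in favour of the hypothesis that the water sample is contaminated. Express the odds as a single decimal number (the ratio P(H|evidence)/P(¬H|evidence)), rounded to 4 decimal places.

Prior odds = 2/16 = 0.12500.
Likelihood ratio for E = 0.91/0.21 = 4.3333.
Posterior odds = prior odds × LR = 0.54167.

Posterior odds ≈ 0.5417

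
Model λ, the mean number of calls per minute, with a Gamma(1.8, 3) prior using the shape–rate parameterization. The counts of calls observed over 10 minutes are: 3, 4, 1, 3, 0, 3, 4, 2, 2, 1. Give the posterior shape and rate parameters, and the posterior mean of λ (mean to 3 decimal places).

The Poisson likelihood adds the total count to the shape and the number of exposure periods to the rate. Here ∑xᵢ = 23 and n = 10, so shape 1.8→24.8 and rate 3→13.
E[λ | data] = 24.8/13 = 1.908.

Posterior: Gamma(shape=24.8, rate=13); mean ≈ 1.908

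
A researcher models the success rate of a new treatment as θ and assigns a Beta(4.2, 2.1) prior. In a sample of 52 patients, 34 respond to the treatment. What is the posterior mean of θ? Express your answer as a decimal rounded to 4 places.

The binomial likelihood is conjugate to the Beta prior: with 34 successes and 18 failures, the posterior is Beta(4.2+34, 2.1+18) = Beta(38.2, 20.1).
Posterior mean = α/(α+β) = 38.2/58.3 = 0.6552.

Posterior mean ≈ 0.6552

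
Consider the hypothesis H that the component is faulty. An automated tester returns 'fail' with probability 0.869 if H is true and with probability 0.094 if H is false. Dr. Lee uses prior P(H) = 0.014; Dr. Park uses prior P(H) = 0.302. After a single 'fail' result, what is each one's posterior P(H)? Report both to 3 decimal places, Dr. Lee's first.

The likelihood ratio for a 'fail' result is 0.869/0.094 = 9.2447.
Dr. Lee: prior odds 0.014/0.986 = 0.014199; posterior odds 0.13126; posterior probability 0.116.
Dr. Park: prior odds 0.302/0.698 = 0.43266; posterior odds 3.9998; posterior probability 0.800.

Dr. Lee: 0.116; Dr. Park: 0.800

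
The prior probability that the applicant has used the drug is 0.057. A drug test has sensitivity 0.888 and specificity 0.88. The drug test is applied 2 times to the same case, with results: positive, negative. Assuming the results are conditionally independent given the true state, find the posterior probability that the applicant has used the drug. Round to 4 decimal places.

Posterior P(H) ≈ 0.0539

Let H be the event that the applicant has used the drug; start with P(H) = 0.057. P('positive'|H) = 0.888, P('positive'|¬H) = 0.12.
Update on result 1 ('positive'): P(H) ← 0.888·0.0570 / (0.888·0.0570 + 0.12·0.9430) = 0.050616/0.16378 = 0.3091.
Update on result 2 ('negative'): P(H) ← 0.112·0.3091 / (0.112·0.3091 + 0.88·0.6909) = 0.034614/0.64264 = 0.0539.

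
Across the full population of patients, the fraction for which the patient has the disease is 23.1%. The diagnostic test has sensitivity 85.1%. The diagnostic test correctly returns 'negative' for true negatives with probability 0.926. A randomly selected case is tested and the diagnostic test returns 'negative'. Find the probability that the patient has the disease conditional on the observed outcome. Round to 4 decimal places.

Write H for 'the patient has the disease'. Prior odds H:¬H = 0.231/0.769 = 0.30039. For the 'negative' outcome, the likelihood ratio is 0.149/0.926 = 0.16091.
Posterior odds = 0.30039 × 0.16091 = 0.048335, so P(H|E) = 0.048335/(1+0.048335) = 0.0461.

P(H | E) ≈ 0.0461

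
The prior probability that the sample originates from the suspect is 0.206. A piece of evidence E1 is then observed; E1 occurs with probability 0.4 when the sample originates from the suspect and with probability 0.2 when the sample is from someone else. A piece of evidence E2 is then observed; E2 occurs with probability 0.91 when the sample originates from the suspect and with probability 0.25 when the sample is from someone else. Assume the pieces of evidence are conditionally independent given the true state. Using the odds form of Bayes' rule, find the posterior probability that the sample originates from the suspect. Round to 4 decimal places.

Posterior probability ≈ 0.6538

Prior odds = 0.206/(1−0.206) = 0.25945.
Likelihood ratio for E1 = 0.4/0.2 = 2.0000.
Likelihood ratio for E2 = 0.91/0.25 = 3.6400.
Posterior odds = prior odds × LR₁ × LR₂ = 1.8888.
Posterior probability = odds/(1+odds) = 1.8888/2.8888 = 0.6538.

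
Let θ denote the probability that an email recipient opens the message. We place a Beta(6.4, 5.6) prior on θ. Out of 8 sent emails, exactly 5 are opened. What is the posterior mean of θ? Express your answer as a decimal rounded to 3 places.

Observing 5 successes and 3 failures updates Beta(6.4, 5.6) by adding the success and failure counts to the two shape parameters: α = 6.4+5 = 11.4, β = 5.6+3 = 8.6.
Posterior mean = α/(α+β) = 11.4/20 = 0.570.

Posterior mean ≈ 0.570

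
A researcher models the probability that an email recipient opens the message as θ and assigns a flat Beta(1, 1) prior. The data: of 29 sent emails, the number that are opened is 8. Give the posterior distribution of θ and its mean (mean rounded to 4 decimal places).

Posterior: Beta(9, 22); mean ≈ 0.2903

Observing 8 successes and 21 failures updates Beta(1, 1) by adding the success and failure counts to the two shape parameters: α = 1+8 = 9, β = 1+21 = 22.
E[θ | data] = 9/(9+22) = 0.2903.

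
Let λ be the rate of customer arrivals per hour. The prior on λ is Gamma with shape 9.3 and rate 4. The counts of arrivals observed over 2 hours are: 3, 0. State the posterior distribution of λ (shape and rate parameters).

Total count ∑xᵢ = 3 over n = 2 hours.
Gamma is conjugate to the Poisson likelihood: posterior is Gamma(shape = 9.3+3 = 12.3, rate = 4+2 = 6).

Posterior: Gamma(shape=12.3, rate=6)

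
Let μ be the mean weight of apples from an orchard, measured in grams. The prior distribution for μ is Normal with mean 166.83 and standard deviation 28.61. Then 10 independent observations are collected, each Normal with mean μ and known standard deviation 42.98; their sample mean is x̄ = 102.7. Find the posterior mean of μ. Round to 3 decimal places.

With known σ, the Normal prior is conjugate. Weight on the data is w = (n/σ²)/(n/σ² + 1/τ₀²) = 0.00541336/(0.00541336+0.00122170) = 0.81587.
Posterior mean = w·x̄ + (1−w)·μ₀ = 0.81587·102.7 + 0.18413·166.83 = 114.508.

Posterior mean ≈ 114.508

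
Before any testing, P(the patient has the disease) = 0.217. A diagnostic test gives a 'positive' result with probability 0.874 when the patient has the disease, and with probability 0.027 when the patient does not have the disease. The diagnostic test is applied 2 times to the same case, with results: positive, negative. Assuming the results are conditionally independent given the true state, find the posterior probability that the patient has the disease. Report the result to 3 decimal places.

Let H be the event that the patient has the disease; start with P(H) = 0.217. P('positive'|H) = 0.874, P('positive'|¬H) = 0.027.
Update on result 1 ('positive'): P(H) ← 0.874·0.2170 / (0.874·0.2170 + 0.027·0.7830) = 0.18966/0.21080 = 0.8997.
Update on result 2 ('negative'): P(H) ← 0.126·0.8997 / (0.126·0.8997 + 0.973·0.1003) = 0.11336/0.21095 = 0.5374.

Posterior P(H) ≈ 0.537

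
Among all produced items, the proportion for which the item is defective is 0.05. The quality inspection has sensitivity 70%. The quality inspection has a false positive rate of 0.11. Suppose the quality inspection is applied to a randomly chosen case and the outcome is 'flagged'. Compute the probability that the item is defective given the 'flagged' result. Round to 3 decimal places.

Let H be the event that the item is defective. P(H) = 0.05, so P(¬H) = 0.95. With E the 'flagged' result, P(E|H) = 0.7 and P(E|¬H) = 0.11.
P(E) = 0.7·0.05 + 0.11·0.95 = 0.035000 + 0.10450 = 0.13950.
By Bayes' theorem, P(H|E) = 0.035000 / 0.13950 = 0.251.

P(H | E) ≈ 0.251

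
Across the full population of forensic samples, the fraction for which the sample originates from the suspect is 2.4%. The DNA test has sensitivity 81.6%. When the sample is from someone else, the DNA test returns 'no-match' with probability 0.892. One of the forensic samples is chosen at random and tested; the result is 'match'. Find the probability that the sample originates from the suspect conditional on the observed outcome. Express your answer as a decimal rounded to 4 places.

P(H | E) ≈ 0.1567

Let H be the event that the sample originates from the suspect. P(H) = 0.024, so P(¬H) = 0.976. With E the 'match' result, P(E|H) = 0.816 and P(E|¬H) = 0.108.
P(E) = 0.816·0.024 + 0.108·0.976 = 0.019584 + 0.10541 = 0.12499.
By Bayes' theorem, P(H|E) = 0.019584 / 0.12499 = 0.1567.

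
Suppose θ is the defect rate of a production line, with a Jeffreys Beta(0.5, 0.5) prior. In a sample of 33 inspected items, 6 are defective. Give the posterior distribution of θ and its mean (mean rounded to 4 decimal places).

Posterior: Beta(6.5, 27.5); mean ≈ 0.1912

The binomial likelihood is conjugate to the Beta prior: with 6 successes and 27 failures, the posterior is Beta(0.5+6, 0.5+27) = Beta(6.5, 27.5).
E[θ | data] = 6.5/(6.5+27.5) = 0.1912.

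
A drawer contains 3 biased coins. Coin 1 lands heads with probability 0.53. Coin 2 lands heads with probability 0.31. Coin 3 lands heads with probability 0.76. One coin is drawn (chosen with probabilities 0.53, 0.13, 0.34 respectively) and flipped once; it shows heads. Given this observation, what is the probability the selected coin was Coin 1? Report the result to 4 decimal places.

Tabulate prior·likelihood by source: [1] prior 0.53, lik 0.53, product 0.2809; [2] prior 0.13, lik 0.31, product 0.04030; [3] prior 0.34, lik 0.76, product 0.2584.
Normalizing constant = 0.57960; the posterior for Coin 1 is its product over the sum, 0.2809/0.57960 = 0.4846.

Posterior probability ≈ 0.4846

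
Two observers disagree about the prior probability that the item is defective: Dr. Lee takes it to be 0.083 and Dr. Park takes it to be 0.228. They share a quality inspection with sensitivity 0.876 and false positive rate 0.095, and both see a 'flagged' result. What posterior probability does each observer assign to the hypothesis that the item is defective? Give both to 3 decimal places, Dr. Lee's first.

The likelihood ratio for a 'flagged' result is 0.876/0.095 = 9.2211.
Dr. Lee: prior odds 0.083/0.917 = 0.090513; posterior odds 0.83462; posterior probability 0.455.
Dr. Park: prior odds 0.228/0.772 = 0.29534; posterior odds 2.7233; posterior probability 0.731.

Dr. Lee: 0.455; Dr. Park: 0.731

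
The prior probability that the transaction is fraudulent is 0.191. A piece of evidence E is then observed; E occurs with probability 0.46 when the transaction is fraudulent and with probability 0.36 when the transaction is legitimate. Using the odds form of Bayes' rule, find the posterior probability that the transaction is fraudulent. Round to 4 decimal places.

Posterior probability ≈ 0.2318

Prior odds = 0.191/(1−0.191) = 0.23609.
Likelihood ratio for E = 0.46/0.36 = 1.2778.
Posterior odds = prior odds × LR = 0.30168.
Posterior probability = odds/(1+odds) = 0.30168/1.3017 = 0.2318.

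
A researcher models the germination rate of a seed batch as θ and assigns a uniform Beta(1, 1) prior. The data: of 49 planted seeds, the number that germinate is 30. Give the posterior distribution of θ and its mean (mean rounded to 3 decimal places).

Posterior: Beta(31, 20); mean ≈ 0.608

The binomial likelihood is conjugate to the Beta prior: with 30 successes and 19 failures, the posterior is Beta(1+30, 1+19) = Beta(31, 20).
Posterior mean = α/(α+β) = 31/51 = 0.608.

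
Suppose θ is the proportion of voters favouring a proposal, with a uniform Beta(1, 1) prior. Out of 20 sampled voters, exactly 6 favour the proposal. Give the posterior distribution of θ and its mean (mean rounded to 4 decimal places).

Posterior: Beta(7, 15); mean ≈ 0.3182

The binomial likelihood is conjugate to the Beta prior: with 6 successes and 14 failures, the posterior is Beta(1+6, 1+14) = Beta(7, 15).
E[θ | data] = 7/(7+15) = 0.3182.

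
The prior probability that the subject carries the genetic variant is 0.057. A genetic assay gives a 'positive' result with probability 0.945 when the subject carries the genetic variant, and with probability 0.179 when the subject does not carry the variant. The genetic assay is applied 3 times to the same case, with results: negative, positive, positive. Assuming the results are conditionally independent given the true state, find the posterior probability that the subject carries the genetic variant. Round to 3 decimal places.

With H the event that the subject carries the genetic variant, the joint likelihood of the observed sequence is P(data|H) = 0.055·0.945·0.945 = 0.049116 and P(data|¬H) = 0.821·0.179·0.179 = 0.026306.
Bayes: P(H|data) = 0.057·0.049116 / (0.057·0.049116 + 0.943·0.026306) = 0.0027996/0.027606 = 0.1014.

Posterior P(H) ≈ 0.101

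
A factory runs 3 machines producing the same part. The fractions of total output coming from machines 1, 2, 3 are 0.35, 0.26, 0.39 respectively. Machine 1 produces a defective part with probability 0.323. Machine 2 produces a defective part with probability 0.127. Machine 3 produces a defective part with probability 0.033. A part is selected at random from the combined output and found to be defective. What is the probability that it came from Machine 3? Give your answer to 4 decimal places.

Tabulate prior·likelihood by source: [1] prior 0.35, lik 0.323, product 0.1130; [2] prior 0.26, lik 0.127, product 0.03302; [3] prior 0.39, lik 0.033, product 0.01287.
Normalizing constant = 0.15894; the posterior for Machine 3 is its product over the sum, 0.01287/0.15894 = 0.0810.

Posterior probability ≈ 0.0810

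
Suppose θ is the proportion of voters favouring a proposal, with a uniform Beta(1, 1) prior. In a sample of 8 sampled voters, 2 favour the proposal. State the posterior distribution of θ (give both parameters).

Posterior: Beta(3, 7)

Observing 2 successes and 6 failures updates Beta(1, 1) by adding the success and failure counts to the two shape parameters: α = 1+2 = 3, β = 1+6 = 7.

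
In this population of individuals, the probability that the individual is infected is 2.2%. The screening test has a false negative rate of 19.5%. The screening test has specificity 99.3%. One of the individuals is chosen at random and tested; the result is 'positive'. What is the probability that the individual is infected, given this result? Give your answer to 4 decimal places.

P(H | E) ≈ 0.7212

Write H for 'the individual is infected'. Prior odds H:¬H = 0.022/0.978 = 0.022495. For the 'positive' outcome, the likelihood ratio is 0.805/0.007 = 115.00.
Posterior odds = 0.022495 × 115.00 = 2.5869, so P(H|E) = 2.5869/(1+2.5869) = 0.7212.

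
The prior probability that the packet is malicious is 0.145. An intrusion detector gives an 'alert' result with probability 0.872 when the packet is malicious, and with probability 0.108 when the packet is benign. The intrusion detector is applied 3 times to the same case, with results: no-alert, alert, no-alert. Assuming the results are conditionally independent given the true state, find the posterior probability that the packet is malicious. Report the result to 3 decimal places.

Let H be the event that the packet is malicious; start with P(H) = 0.145. P('alert'|H) = 0.872, P('alert'|¬H) = 0.108.
Update on result 1 ('no-alert'): P(H) ← 0.128·0.1450 / (0.128·0.1450 + 0.892·0.8550) = 0.018560/0.78122 = 0.0238.
Update on result 2 ('alert'): P(H) ← 0.872·0.0238 / (0.872·0.0238 + 0.108·0.9762) = 0.020717/0.12615 = 0.1642.
Update on result 3 ('no-alert'): P(H) ← 0.128·0.1642 / (0.128·0.1642 + 0.892·0.8358) = 0.021020/0.76653 = 0.0274.

Posterior P(H) ≈ 0.027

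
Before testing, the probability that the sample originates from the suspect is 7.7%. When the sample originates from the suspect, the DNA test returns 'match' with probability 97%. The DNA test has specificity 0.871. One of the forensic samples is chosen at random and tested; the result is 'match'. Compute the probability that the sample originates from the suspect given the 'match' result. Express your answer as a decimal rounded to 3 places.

P(H | E) ≈ 0.385

Let H be the event that the sample originates from the suspect. P(H) = 0.077, so P(¬H) = 0.923. With E the 'match' result, P(E|H) = 0.97 and P(E|¬H) = 0.129.
P(E) = 0.97·0.077 + 0.129·0.923 = 0.074690 + 0.11907 = 0.19376.
By Bayes' theorem, P(H|E) = 0.074690 / 0.19376 = 0.385.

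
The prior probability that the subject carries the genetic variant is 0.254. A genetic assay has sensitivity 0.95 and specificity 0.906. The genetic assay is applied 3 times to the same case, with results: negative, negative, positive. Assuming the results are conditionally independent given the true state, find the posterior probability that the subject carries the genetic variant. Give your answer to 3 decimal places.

Posterior P(H) ≈ 0.010

Let H be the event that the subject carries the genetic variant; start with P(H) = 0.254. P('positive'|H) = 0.95, P('positive'|¬H) = 0.094.
Update on result 1 ('negative'): P(H) ← 0.05·0.2540 / (0.05·0.2540 + 0.906·0.7460) = 0.012700/0.68858 = 0.0184.
Update on result 2 ('negative'): P(H) ← 0.05·0.0184 / (0.05·0.0184 + 0.906·0.9816) = 0.00092219/0.89021 = 0.0010.
Update on result 3 ('positive'): P(H) ← 0.95·0.0010 / (0.95·0.0010 + 0.094·0.9990) = 0.00098413/0.094887 = 0.0104.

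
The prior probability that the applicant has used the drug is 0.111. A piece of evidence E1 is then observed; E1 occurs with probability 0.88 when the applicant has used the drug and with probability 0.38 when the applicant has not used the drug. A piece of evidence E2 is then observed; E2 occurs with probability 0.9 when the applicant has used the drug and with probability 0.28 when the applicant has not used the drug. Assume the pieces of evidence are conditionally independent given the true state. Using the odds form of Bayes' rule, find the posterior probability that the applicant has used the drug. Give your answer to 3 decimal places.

Prior odds = 0.111/(1−0.111) = 0.12486.
Likelihood ratio for E1 = 0.88/0.38 = 2.3158.
Likelihood ratio for E2 = 0.9/0.28 = 3.2143.
Posterior odds = prior odds × LR₁ × LR₂ = 0.92940.
Posterior probability = odds/(1+odds) = 0.92940/1.9294 = 0.482.

Posterior probability ≈ 0.482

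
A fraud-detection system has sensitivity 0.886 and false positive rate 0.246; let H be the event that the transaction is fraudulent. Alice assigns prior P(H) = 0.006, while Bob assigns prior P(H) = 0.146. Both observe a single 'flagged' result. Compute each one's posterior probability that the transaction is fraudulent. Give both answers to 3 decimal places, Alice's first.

P('+'|H) = 0.886, P('+'|¬H) = 0.246.
Alice: numerator 0.886·0.006 = 0.0053160; evidence = 0.0053160+0.246·0.994 = 0.24984; posterior = 0.021.
Bob: numerator 0.886·0.146 = 0.12936; evidence = 0.12936+0.246·0.854 = 0.33944; posterior = 0.381.

Alice: 0.021; Bob: 0.381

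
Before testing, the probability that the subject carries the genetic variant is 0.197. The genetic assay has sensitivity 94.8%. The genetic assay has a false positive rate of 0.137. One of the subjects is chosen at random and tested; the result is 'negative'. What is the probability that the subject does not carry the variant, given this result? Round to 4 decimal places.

P(¬H | E) ≈ 0.9854

Write H for 'the subject carries the genetic variant'. Prior odds H:¬H = 0.197/0.803 = 0.24533. For the 'negative' outcome, the likelihood ratio is 0.052/0.863 = 0.060255.
Posterior odds = 0.24533 × 0.060255 = 0.014782, so P(H|E) = 0.014782/(1+0.014782) = 0.0146. Then P(¬H|E) = 1 − 0.0146 = 0.9854.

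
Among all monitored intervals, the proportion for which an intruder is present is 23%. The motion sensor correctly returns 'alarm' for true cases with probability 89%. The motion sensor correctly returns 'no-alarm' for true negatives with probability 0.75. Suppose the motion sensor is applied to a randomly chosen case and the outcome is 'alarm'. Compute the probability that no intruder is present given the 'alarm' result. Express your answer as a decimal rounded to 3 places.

Write H for 'an intruder is present'. Prior odds H:¬H = 0.23/0.77 = 0.29870. For the 'alarm' outcome, the likelihood ratio is 0.89/0.25 = 3.5600.
Posterior odds = 0.29870 × 3.5600 = 1.0634, so P(H|E) = 1.0634/(1+1.0634) = 0.515. Then P(¬H|E) = 1 − 0.515 = 0.485.

P(¬H | E) ≈ 0.485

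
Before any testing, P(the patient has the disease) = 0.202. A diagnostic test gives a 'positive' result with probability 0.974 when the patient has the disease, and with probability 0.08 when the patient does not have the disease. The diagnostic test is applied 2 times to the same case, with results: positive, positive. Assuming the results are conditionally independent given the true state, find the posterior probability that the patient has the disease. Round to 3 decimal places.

Posterior P(H) ≈ 0.974

Let H be the event that the patient has the disease; start with P(H) = 0.202. P('positive'|H) = 0.974, P('positive'|¬H) = 0.08.
Update on result 1 ('positive'): P(H) ← 0.974·0.2020 / (0.974·0.2020 + 0.08·0.7980) = 0.19675/0.26059 = 0.7550.
Update on result 2 ('positive'): P(H) ← 0.974·0.7550 / (0.974·0.7550 + 0.08·0.2450) = 0.73539/0.75498 = 0.9740.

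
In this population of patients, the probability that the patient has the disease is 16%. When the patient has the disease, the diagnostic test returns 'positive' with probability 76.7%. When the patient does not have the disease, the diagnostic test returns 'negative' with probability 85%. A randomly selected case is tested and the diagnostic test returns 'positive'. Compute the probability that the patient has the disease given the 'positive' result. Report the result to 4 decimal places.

Let H be the event that the patient has the disease. P(H) = 0.16, so P(¬H) = 0.84. With E the 'positive' result, P(E|H) = 0.767 and P(E|¬H) = 0.15.
P(E) = 0.767·0.16 + 0.15·0.84 = 0.12272 + 0.12600 = 0.24872.
By Bayes' theorem, P(H|E) = 0.12272 / 0.24872 = 0.4934.

P(H | E) ≈ 0.4934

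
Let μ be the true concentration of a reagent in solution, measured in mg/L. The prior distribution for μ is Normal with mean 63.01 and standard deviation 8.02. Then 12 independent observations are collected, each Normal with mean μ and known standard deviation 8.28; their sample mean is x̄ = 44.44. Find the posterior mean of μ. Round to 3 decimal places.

Posterior mean ≈ 45.955

Prior precision 1/τ₀² = 1/8.02² = 0.0155472; data precision n/σ² = 12/8.28² = 0.175033.
Posterior precision = 0.0155472 + 0.175033 = 0.190580.
Posterior mean = (0.0155472·63.01 + 0.175033·44.44) / 0.190580 = 45.955.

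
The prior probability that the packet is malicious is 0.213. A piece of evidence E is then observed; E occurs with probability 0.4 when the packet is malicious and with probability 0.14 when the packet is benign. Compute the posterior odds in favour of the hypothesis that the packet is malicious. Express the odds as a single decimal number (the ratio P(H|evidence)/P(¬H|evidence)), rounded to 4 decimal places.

Prior odds = 0.213/(1−0.213) = 0.27065. In log-odds, ln(0.27065) = -1.3069.
Add log likelihood ratio: ln(2.8571) = 1.0498.
Posterior log-odds = -0.25711, so posterior odds = exp(-0.25711) = 0.77328.

Posterior odds ≈ 0.7733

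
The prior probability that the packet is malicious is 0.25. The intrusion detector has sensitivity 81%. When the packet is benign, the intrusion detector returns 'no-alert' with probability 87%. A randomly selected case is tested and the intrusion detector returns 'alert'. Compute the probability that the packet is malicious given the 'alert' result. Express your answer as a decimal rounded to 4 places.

P(H | E) ≈ 0.6750

Let H be the event that the packet is malicious. P(H) = 0.25, so P(¬H) = 0.75. With E the 'alert' result, P(E|H) = 0.81 and P(E|¬H) = 0.13.
P(E) = 0.81·0.25 + 0.13·0.75 = 0.20250 + 0.097500 = 0.30000.
By Bayes' theorem, P(H|E) = 0.20250 / 0.30000 = 0.6750.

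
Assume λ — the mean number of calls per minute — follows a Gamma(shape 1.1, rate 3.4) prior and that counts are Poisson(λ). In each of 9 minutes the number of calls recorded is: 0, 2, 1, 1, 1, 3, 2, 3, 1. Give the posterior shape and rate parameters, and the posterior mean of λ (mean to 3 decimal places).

Posterior: Gamma(shape=15.1, rate=12.4); mean ≈ 1.218

Total count ∑xᵢ = 14 over n = 9 minutes.
Gamma is conjugate to the Poisson likelihood: posterior is Gamma(shape = 1.1+14 = 15.1, rate = 3.4+9 = 12.4).
Posterior mean = shape/rate = 15.1/12.4 = 1.218.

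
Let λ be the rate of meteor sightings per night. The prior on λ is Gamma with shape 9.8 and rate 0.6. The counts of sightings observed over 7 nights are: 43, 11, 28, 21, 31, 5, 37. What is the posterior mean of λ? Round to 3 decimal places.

Posterior mean ≈ 24.447

Total count ∑xᵢ = 176 over n = 7 nights.
Gamma is conjugate to the Poisson likelihood: posterior is Gamma(shape = 9.8+176 = 185.8, rate = 0.6+7 = 7.6).
Posterior mean = shape/rate = 185.8/7.6 = 24.447.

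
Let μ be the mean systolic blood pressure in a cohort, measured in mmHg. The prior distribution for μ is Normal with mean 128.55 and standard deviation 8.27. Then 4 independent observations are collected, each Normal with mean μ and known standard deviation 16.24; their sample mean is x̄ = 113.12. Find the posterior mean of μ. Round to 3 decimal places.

With known σ, the Normal prior is conjugate. Weight on the data is w = (n/σ²)/(n/σ² + 1/τ₀²) = 0.0151666/(0.0151666+0.0146214) = 0.50915.
Posterior mean = w·x̄ + (1−w)·μ₀ = 0.50915·113.12 + 0.49085·128.55 = 120.694.

Posterior mean ≈ 120.694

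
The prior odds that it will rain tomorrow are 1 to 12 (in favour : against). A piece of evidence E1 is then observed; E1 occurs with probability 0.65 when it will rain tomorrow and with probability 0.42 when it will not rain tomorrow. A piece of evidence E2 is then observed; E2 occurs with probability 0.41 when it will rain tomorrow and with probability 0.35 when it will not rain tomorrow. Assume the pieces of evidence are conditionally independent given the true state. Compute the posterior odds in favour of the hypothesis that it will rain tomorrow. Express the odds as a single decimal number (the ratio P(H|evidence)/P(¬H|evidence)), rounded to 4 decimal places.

Prior odds = 1/12 = 0.083333.
Likelihood ratio for E1 = 0.65/0.42 = 1.5476.
Likelihood ratio for E2 = 0.41/0.35 = 1.1714.
Posterior odds = prior odds × LR₁ × LR₂ = 0.15108.

Posterior odds ≈ 0.1511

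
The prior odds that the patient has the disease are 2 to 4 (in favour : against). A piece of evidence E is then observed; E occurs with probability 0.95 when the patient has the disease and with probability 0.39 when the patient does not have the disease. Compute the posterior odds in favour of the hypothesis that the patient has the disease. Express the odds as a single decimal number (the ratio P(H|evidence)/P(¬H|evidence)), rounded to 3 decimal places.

Prior odds = 2/4 = 0.50000.
Likelihood ratio for E = 0.95/0.39 = 2.4359.
Posterior odds = prior odds × LR = 1.2179.

Posterior odds ≈ 1.218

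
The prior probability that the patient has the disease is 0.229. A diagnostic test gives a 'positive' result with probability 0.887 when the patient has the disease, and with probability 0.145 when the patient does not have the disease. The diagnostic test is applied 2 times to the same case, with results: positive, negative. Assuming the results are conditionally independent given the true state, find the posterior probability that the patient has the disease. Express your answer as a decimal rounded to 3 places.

Posterior P(H) ≈ 0.194

With H the event that the patient has the disease, the joint likelihood of the observed sequence is P(data|H) = 0.887·0.113 = 0.10023 and P(data|¬H) = 0.145·0.855 = 0.12397.
Bayes: P(H|data) = 0.229·0.10023 / (0.229·0.10023 + 0.771·0.12397) = 0.022953/0.11854 = 0.1936.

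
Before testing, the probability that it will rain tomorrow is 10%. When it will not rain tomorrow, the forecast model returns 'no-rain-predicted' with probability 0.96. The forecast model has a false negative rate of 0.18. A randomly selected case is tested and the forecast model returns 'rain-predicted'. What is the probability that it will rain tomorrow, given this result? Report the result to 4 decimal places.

Write H for 'it will rain tomorrow'. Prior odds H:¬H = 0.1/0.9 = 0.11111. For the 'rain-predicted' outcome, the likelihood ratio is 0.82/0.04 = 20.500.
Posterior odds = 0.11111 × 20.500 = 2.2778, so P(H|E) = 2.2778/(1+2.2778) = 0.6949.

P(H | E) ≈ 0.6949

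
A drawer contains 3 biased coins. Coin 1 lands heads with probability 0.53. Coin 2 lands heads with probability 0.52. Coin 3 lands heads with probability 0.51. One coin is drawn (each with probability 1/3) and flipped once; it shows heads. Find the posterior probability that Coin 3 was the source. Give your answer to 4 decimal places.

Posterior probability ≈ 0.3269

Tabulate prior·likelihood by source: [1] prior 0.333333, lik 0.53, product 0.1767; [2] prior 0.333333, lik 0.52, product 0.1733; [3] prior 0.333333, lik 0.51, product 0.1700.
Normalizing constant = 0.52000; the posterior for Coin 3 is its product over the sum, 0.1700/0.52000 = 0.3269.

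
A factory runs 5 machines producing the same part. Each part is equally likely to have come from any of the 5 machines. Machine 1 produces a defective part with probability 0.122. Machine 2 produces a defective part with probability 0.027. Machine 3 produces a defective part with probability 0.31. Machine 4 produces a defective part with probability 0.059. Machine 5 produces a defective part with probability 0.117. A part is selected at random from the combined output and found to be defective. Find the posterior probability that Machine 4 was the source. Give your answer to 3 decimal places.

Posterior probability ≈ 0.093

P(defective|M1) = 0.122; P(defective|M2) = 0.027; P(defective|M3) = 0.31; P(defective|M4) = 0.059; P(defective|M5) = 0.117.
Prior × likelihood for each source: 0.2·0.122=0.02440, 0.2·0.027=0.005400, 0.2·0.31=0.06200, 0.2·0.059=0.01180, 0.2·0.117=0.02340. Summing gives P(defective) = 0.12700.
P(Machine 4 | defective) = 0.01180 / 0.12700 = 0.093.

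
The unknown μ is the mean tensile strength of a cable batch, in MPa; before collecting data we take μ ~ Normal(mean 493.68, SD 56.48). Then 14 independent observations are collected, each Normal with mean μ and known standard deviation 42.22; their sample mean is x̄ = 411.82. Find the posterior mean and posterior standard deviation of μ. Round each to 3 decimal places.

Posterior mean ≈ 414.962; posterior SD ≈ 11.065

With known σ, the Normal prior is conjugate. Weight on the data is w = (n/σ²)/(n/σ² + 1/τ₀²) = 0.00785401/(0.00785401+0.00031348) = 0.96162.
Posterior mean = w·x̄ + (1−w)·μ₀ = 0.96162·411.82 + 0.038381·493.68 = 414.962. Posterior variance = 1/(0.00785401+0.00031348) = 122.437, so SD = 11.065.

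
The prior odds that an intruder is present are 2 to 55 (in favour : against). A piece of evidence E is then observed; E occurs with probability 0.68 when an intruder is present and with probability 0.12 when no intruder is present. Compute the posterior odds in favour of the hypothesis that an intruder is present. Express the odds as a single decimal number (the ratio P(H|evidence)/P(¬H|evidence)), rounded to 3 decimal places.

Prior odds = 2/55 = 0.036364.
Likelihood ratio for E = 0.68/0.12 = 5.6667.
Posterior odds = prior odds × LR = 0.20606.

Posterior odds ≈ 0.206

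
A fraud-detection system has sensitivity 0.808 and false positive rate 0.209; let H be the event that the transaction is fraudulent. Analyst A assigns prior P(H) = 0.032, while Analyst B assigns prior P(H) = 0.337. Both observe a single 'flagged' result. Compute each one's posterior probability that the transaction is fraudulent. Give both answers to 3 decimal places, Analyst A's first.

P('+'|H) = 0.808, P('+'|¬H) = 0.209.
Analyst A: numerator 0.808·0.032 = 0.025856; evidence = 0.025856+0.209·0.968 = 0.22817; posterior = 0.113.
Analyst B: numerator 0.808·0.337 = 0.27230; evidence = 0.27230+0.209·0.663 = 0.41086; posterior = 0.663.

Analyst A: 0.113; Analyst B: 0.663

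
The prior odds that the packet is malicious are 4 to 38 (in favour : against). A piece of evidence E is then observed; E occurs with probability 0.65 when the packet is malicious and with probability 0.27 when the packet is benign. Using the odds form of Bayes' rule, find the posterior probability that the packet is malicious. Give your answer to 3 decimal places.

Posterior probability ≈ 0.202

Prior odds = 4/38 = 0.10526. In log-odds, ln(0.10526) = -2.2513.
Add log likelihood ratio: ln(2.4074) = 0.87855.
Posterior log-odds = -1.3727, so posterior odds = exp(-1.3727) = 0.25341. Converting, P(H|E) = 0.25341/1.2534 = 0.202.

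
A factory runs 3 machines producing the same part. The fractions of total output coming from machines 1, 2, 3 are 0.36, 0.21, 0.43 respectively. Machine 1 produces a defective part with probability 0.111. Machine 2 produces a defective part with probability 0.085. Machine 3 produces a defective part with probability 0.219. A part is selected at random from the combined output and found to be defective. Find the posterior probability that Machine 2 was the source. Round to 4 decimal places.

Tabulate prior·likelihood by source: [1] prior 0.36, lik 0.111, product 0.03996; [2] prior 0.21, lik 0.085, product 0.01785; [3] prior 0.43, lik 0.219, product 0.09417.
Normalizing constant = 0.15198; the posterior for Machine 2 is its product over the sum, 0.01785/0.15198 = 0.1174.

Posterior probability ≈ 0.1174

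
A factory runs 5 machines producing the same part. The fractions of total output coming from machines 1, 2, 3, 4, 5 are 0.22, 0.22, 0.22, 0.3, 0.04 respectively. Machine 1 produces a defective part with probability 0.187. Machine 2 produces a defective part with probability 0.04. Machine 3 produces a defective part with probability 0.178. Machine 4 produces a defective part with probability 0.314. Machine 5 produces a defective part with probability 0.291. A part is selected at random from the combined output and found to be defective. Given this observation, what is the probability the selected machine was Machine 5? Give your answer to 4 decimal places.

Posterior probability ≈ 0.0597

P(defective|M1) = 0.187; P(defective|M2) = 0.04; P(defective|M3) = 0.178; P(defective|M4) = 0.314; P(defective|M5) = 0.291.
Prior × likelihood for each source: 0.22·0.187=0.04114, 0.22·0.04=0.008800, 0.22·0.178=0.03916, 0.3·0.314=0.09420, 0.04·0.291=0.01164. Summing gives P(defective) = 0.19494.
P(Machine 5 | defective) = 0.01164 / 0.19494 = 0.0597.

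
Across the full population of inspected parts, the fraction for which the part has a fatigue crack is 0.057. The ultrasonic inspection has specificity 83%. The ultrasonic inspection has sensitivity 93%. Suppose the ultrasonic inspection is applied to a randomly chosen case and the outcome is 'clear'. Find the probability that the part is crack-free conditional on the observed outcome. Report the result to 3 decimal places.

P(¬H | E) ≈ 0.995

Write H for 'the part has a fatigue crack'. Prior odds H:¬H = 0.057/0.943 = 0.060445. For the 'clear' outcome, the likelihood ratio is 0.07/0.83 = 0.084337.
Posterior odds = 0.060445 × 0.084337 = 0.0050978, so P(H|E) = 0.0050978/(1+0.0050978) = 0.005. Then P(¬H|E) = 1 − 0.005 = 0.995.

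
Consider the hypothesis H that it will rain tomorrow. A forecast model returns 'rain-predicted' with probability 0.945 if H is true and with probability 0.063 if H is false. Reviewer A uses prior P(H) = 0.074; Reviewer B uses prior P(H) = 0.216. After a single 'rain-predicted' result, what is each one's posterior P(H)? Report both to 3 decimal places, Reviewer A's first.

Reviewer A: 0.545; Reviewer B: 0.805

P('+'|H) = 0.945, P('+'|¬H) = 0.063.
Reviewer A: numerator 0.945·0.074 = 0.069930; evidence = 0.069930+0.063·0.926 = 0.12827; posterior = 0.545.
Reviewer B: numerator 0.945·0.216 = 0.20412; evidence = 0.20412+0.063·0.784 = 0.25351; posterior = 0.805.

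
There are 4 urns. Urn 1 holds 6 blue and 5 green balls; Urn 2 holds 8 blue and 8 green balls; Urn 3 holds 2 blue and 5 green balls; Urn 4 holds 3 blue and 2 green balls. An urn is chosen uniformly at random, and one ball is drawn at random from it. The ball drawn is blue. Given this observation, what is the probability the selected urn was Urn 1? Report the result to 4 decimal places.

Posterior probability ≈ 0.2824

P(blue|Urn 1) = 0.5455; P(blue|Urn 2) = 0.5; P(blue|Urn 3) = 0.2857; P(blue|Urn 4) = 0.6.
Prior × likelihood for each source: 0.25·0.5455=0.1364, 0.25·0.5=0.1250, 0.25·0.2857=0.07143, 0.25·0.6=0.1500. Summing gives P(blue) = 0.48279.
P(Urn 1 | blue) = 0.1364 / 0.48279 = 0.2824.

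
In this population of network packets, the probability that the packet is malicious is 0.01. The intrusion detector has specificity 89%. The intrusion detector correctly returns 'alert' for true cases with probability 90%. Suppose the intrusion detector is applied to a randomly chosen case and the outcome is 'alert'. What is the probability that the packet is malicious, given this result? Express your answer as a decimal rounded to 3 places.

Let H be the event that the packet is malicious. P(H) = 0.01, so P(¬H) = 0.99. With E the 'alert' result, P(E|H) = 0.9 and P(E|¬H) = 0.11.
P(E) = 0.9·0.01 + 0.11·0.99 = 0.0090000 + 0.10890 = 0.11790.
By Bayes' theorem, P(H|E) = 0.0090000 / 0.11790 = 0.076.

P(H | E) ≈ 0.076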